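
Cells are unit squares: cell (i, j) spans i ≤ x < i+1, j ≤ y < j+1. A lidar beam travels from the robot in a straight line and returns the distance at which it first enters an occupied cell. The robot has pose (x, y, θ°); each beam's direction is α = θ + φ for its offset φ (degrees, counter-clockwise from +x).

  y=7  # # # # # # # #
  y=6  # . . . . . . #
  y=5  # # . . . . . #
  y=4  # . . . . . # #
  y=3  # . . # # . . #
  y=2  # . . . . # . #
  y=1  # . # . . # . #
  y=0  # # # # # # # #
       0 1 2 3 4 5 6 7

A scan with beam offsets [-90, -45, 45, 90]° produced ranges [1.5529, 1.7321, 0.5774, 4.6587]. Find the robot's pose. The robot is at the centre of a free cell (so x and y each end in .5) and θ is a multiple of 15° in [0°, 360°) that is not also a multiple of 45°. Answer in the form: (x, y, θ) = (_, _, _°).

Enumerate (i+0.5, j+0.5, θ) over the 29 free cells and 16 admissible headings. For each, cast all 4 beams and compare to the given ranges.
  (2.5, 6.5, 300°): beam 1 = 1.0000 ≠ 1.5529 ✗
  (2.5, 3.5, 165°): beam 1 = 3.6235 ≠ 1.5529 ✗
  (1.5, 1.5, 195°): beam 1 = 1.9319 ≠ 1.5529 ✗
  …
  (2.5, 5.5, 165°): r_1=1.5529, r_2=1.7321, r_3=0.5774, r_4=4.6587 — all match ✓
Unique over the lattice → pose = (2.5, 5.5, 165°).

(x, y, θ) = (2.5, 5.5, 165°)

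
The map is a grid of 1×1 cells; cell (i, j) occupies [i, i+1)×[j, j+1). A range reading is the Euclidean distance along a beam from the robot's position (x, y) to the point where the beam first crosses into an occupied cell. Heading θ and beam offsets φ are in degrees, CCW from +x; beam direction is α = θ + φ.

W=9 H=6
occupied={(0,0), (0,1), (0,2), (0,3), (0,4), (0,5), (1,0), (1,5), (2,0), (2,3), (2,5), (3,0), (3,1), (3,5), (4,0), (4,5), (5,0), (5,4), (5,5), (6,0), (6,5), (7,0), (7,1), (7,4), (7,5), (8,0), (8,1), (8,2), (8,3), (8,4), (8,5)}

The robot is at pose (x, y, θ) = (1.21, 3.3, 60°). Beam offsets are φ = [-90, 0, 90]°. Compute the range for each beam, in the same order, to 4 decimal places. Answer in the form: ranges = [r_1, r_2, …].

ranges = [2.6000, 1.9630, 0.2425]

beam 1: φ=-90°, α=330°
  cosα=0.8660 sinα=-0.5000 | (1,3) | tMaxX 0.9122 tMaxY 0.6000 | tΔX 1.1547 tΔY 2.0000
    t=0.6000 [y] (1,2)
    t=0.9122 [x] (2,2)
    t=2.0669 [x] (3,2)
    t=2.6000 [y] (3,1) — stop
  → r_1 = 2.6000
beam 2: φ=0°, α=60°
  cosα=0.5000 sinα=0.8660 | (1,3) | tMaxX 1.5800 tMaxY 0.8083 | tΔX 2.0000 tΔY 1.1547
    t=0.8083 [y] (1,4)
    t=1.5800 [x] (2,4)
    t=1.9630 [y] (2,5) — stop
  → r_2 = 1.9630
beam 3: φ=90°, α=150°
  cosα=-0.8660 sinα=0.5000 | (1,3) | tMaxX 0.2425 tMaxY 1.4000 | tΔX 1.1547 tΔY 2.0000
    t=0.2425 [x] (0,3) — stop
  → r_3 = 0.2425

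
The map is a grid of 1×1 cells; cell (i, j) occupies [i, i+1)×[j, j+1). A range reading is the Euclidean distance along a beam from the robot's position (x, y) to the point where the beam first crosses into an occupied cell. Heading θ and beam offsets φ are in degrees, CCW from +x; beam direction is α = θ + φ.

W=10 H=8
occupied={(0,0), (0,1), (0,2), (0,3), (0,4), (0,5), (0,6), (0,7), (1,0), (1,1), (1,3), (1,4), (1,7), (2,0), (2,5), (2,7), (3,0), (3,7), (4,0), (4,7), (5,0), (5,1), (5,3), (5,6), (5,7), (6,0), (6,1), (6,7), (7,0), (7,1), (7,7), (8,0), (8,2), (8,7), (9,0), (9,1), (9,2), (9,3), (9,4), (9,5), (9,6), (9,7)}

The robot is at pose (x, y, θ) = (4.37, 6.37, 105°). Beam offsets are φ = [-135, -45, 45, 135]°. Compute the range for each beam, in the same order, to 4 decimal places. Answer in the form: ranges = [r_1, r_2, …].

ranges = [0.7275, 0.7275, 1.2600, 5.0460]

beam 1: φ=-135°, α=330°
  dir = (cos 330°, sin 330°) = (0.8660, -0.5000); from cell (4,6)
  next x-line at t=0.7275, next y-line at t=0.7400; Δt_x=1.1547, Δt_y=2.0000
    x: enter (5,6) at t=0.7275 ← occupied
  → r_1 = 0.7275
beam 2: φ=-45°, α=60°
  dir = (cos 60°, sin 60°) = (0.5000, 0.8660); from cell (4,6)
  next x-line at t=1.2600, next y-line at t=0.7275; Δt_x=2.0000, Δt_y=1.1547
    y: enter (4,7) at t=0.7275 ← occupied
  → r_2 = 0.7275
beam 3: φ=45°, α=150°
  dir = (cos 150°, sin 150°) = (-0.8660, 0.5000); from cell (4,6)
  next x-line at t=0.4272, next y-line at t=1.2600; Δt_x=1.1547, Δt_y=2.0000
    x: enter (3,6) at t=0.4272
    y: enter (3,7) at t=1.2600 ← occupied
  → r_3 = 1.2600
beam 4: φ=135°, α=240°
  dir = (cos 240°, sin 240°) = (-0.5000, -0.8660); from cell (4,6)
  next x-line at t=0.7400, next y-line at t=0.4272; Δt_x=2.0000, Δt_y=1.1547
    y: enter (4,5) at t=0.4272
    x: enter (3,5) at t=0.7400
    y: enter (3,4) at t=1.5819
    y: enter (3,3) at t=2.7366
    x: enter (2,3) at t=2.7400
    y: enter (2,2) at t=3.8913
    x: enter (1,2) at t=4.7400
    y: enter (1,1) at t=5.0460 ← occupied
  → r_4 = 5.0460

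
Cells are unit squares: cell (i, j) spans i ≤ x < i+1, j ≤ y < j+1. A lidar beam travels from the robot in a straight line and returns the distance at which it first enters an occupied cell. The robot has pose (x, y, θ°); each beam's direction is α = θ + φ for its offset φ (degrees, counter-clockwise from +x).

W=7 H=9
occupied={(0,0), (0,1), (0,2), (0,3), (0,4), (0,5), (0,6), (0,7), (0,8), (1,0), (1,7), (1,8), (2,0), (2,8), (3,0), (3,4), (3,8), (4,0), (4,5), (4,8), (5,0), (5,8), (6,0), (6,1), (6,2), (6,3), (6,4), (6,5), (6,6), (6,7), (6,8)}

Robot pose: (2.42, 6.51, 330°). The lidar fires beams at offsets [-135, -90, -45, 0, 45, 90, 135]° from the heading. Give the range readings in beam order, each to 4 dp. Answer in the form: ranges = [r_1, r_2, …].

beam 1: φ=-135°, α=195°
  dir = (cos 195°, sin 195°) = (-0.9659, -0.2588); from cell (2,6)
  next x-line at t=0.4348, next y-line at t=1.9705; Δt_x=1.0353, Δt_y=3.8637
    x: enter (1,6) at t=0.4348
    x: enter (0,6) at t=1.4701 ← occupied
  → r_1 = 1.4701
beam 2: φ=-90°, α=240°
  dir = (cos 240°, sin 240°) = (-0.5000, -0.8660); from cell (2,6)
  next x-line at t=0.8400, next y-line at t=0.5889; Δt_x=2.0000, Δt_y=1.1547
    y: enter (2,5) at t=0.5889
    x: enter (1,5) at t=0.8400
    y: enter (1,4) at t=1.7436
    x: enter (0,4) at t=2.8400 ← occupied
  → r_2 = 2.8400
beam 3: φ=-45°, α=285°
  dir = (cos 285°, sin 285°) = (0.2588, -0.9659); from cell (2,6)
  next x-line at t=2.2409, next y-line at t=0.5280; Δt_x=3.8637, Δt_y=1.0353
    y: enter (2,5) at t=0.5280
    y: enter (2,4) at t=1.5633
    x: enter (3,4) at t=2.2409 ← occupied
  → r_3 = 2.2409
beam 4: φ=0°, α=330°
  dir = (cos 330°, sin 330°) = (0.8660, -0.5000); from cell (2,6)
  next x-line at t=0.6697, next y-line at t=1.0200; Δt_x=1.1547, Δt_y=2.0000
    x: enter (3,6) at t=0.6697
    y: enter (3,5) at t=1.0200
    x: enter (4,5) at t=1.8244 ← occupied
  → r_4 = 1.8244
beam 5: φ=45°, α=15°
  dir = (cos 15°, sin 15°) = (0.9659, 0.2588); from cell (2,6)
  next x-line at t=0.6005, next y-line at t=1.8932; Δt_x=1.0353, Δt_y=3.8637
    x: enter (3,6) at t=0.6005
    x: enter (4,6) at t=1.6357
    y: enter (4,7) at t=1.8932
    x: enter (5,7) at t=2.6710
    x: enter (6,7) at t=3.7063 ← occupied
  → r_5 = 3.7063
beam 6: φ=90°, α=60°
  dir = (cos 60°, sin 60°) = (0.5000, 0.8660); from cell (2,6)
  next x-line at t=1.1600, next y-line at t=0.5658; Δt_x=2.0000, Δt_y=1.1547
    y: enter (2,7) at t=0.5658
    x: enter (3,7) at t=1.1600
    y: enter (3,8) at t=1.7205 ← occupied
  → r_6 = 1.7205
beam 7: φ=135°, α=105°
  dir = (cos 105°, sin 105°) = (-0.2588, 0.9659); from cell (2,6)
  next x-line at t=1.6228, next y-line at t=0.5073; Δt_x=3.8637, Δt_y=1.0353
    y: enter (2,7) at t=0.5073
    y: enter (2,8) at t=1.5426 ← occupied
  → r_7 = 1.5426

ranges = [1.4701, 2.8400, 2.2409, 1.8244, 3.7063, 1.7205, 1.5426]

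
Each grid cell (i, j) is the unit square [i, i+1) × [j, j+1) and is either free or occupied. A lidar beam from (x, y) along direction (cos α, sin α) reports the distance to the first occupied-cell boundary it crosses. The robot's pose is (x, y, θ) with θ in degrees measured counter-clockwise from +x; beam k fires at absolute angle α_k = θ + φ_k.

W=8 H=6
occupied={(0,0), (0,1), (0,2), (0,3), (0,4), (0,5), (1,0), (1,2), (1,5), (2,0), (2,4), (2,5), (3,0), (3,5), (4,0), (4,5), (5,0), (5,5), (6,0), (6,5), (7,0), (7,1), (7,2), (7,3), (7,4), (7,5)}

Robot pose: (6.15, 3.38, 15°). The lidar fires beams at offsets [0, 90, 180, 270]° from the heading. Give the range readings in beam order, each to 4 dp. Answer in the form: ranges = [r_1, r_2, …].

beam 1: φ=0°, α=15°
  d=(0.9659,0.2588)  start (6,3)  tX=0.8800 tY=2.3955  stride 1/|dx|=1.0353 1/|dy|=3.8637
    cross x-line → (7,3), t=0.8800 (wall)
  → r_1 = 0.8800
beam 2: φ=90°, α=105°
  d=(-0.2588,0.9659)  start (6,3)  tX=0.5796 tY=0.6419  stride 1/|dx|=3.8637 1/|dy|=1.0353
    cross x-line → (5,3), t=0.5796
    cross y-line → (5,4), t=0.6419
    cross y-line → (5,5), t=1.6771 (wall)
  → r_2 = 1.6771
beam 3: φ=180°, α=195°
  d=(-0.9659,-0.2588)  start (6,3)  tX=0.1553 tY=1.4682  stride 1/|dx|=1.0353 1/|dy|=3.8637
    cross x-line → (5,3), t=0.1553
    cross x-line → (4,3), t=1.1906
    cross y-line → (4,2), t=1.4682
    cross x-line → (3,2), t=2.2258
    cross x-line → (2,2), t=3.2611
    cross x-line → (1,2), t=4.2964 (wall)
  → r_3 = 4.2964
beam 4: φ=270°, α=285°
  d=(0.2588,-0.9659)  start (6,3)  tX=3.2841 tY=0.3934  stride 1/|dx|=3.8637 1/|dy|=1.0353
    cross y-line → (6,2), t=0.3934
    cross y-line → (6,1), t=1.4287
    cross y-line → (6,0), t=2.4640 (wall)
  → r_4 = 2.4640

ranges = [0.8800, 1.6771, 4.2964, 2.4640]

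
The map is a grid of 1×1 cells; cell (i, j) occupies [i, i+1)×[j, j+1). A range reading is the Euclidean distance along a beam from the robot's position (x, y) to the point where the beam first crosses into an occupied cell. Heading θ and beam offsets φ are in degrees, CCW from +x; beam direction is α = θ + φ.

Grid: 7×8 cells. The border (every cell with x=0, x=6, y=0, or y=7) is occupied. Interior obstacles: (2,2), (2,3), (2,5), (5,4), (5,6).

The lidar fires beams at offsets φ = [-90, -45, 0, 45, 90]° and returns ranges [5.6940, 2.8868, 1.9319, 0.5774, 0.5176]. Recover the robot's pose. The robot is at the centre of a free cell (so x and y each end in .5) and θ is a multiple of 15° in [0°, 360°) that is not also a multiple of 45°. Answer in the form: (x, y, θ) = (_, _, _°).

(x, y, θ) = (5.5, 1.5, 195°)

Candidates: 25 free-cell centres × 16 headings = 400 poses. Raycast each; keep the one whose scan matches to 4 dp.
  (4.5, 3.5, 15°): beam 1 = 2.5882 ≠ 5.6940 ✗
  (3.5, 5.5, 30°): beam 1 = 5.0000 ≠ 5.6940 ✗
  (3.5, 4.5, 210°): beam 1 = 1.0000 ≠ 5.6940 ✗
  (3.5, 3.5, 150°): beam 1 = 3.0000 ≠ 5.6940 ✗
  (4.5, 6.5, 120°): beam 1 = 0.5774 ≠ 5.6940 ✗
  …
  (5.5, 1.5, 195°): r_1=5.6940, r_2=2.8868, r_3=1.9319, r_4=0.5774, r_5=0.5176 — all match ✓
No second candidate reproduces the full scan.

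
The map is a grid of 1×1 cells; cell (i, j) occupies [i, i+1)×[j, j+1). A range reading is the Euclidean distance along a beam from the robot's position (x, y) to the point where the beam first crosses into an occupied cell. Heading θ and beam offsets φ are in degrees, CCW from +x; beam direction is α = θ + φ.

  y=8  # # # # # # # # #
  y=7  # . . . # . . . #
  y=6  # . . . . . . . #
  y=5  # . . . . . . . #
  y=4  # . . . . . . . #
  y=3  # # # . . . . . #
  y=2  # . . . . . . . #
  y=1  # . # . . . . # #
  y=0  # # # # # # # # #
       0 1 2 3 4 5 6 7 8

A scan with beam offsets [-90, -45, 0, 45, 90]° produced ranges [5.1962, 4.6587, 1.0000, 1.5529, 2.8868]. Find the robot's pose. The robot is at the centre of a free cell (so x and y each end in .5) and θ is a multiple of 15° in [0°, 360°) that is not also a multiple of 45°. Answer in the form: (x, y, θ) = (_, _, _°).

(x, y, θ) = (3.5, 6.5, 60°)

Enumerate (i+0.5, j+0.5, θ) over the 44 free cells and 16 admissible headings. For each, cast all 5 beams and compare to the given ranges.
  (3.5, 1.5, 30°): beam 1 = 0.5774 ≠ 5.1962 ✗
  (5.5, 2.5, 195°): beam 1 = 4.6587 ≠ 5.1962 ✗
  (6.5, 7.5, 105°): beam 1 = 1.5529 ≠ 5.1962 ✗
  (3.5, 5.5, 15°): beam 1 = 4.6587 ≠ 5.1962 ✗
  …
  (3.5, 6.5, 60°): r_1=5.1962, r_2=4.6587, r_3=1.0000, r_4=1.5529, r_5=2.8868 — all match ✓
Unique over the lattice → pose = (3.5, 6.5, 60°).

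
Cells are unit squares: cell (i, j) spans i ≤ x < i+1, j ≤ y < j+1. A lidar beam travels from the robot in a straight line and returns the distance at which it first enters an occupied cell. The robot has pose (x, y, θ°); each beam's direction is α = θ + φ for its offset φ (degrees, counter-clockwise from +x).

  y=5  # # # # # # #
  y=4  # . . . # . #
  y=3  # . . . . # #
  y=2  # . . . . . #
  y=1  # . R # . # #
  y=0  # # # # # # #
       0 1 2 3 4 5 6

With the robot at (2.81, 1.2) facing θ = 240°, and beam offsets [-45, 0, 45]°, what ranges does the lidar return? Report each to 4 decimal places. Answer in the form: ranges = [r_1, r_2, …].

ranges = [0.7727, 0.2309, 0.2071]

beam 1: φ=-45°, α=195°
  direction (-0.9659, -0.2588); cell (2,1); t to first gridline: x 0.8386, y 0.7727 (then +1.0353 / +3.8637)
    (2,0) via y @ 0.7727  # hit
  → r_1 = 0.7727
beam 2: φ=0°, α=240°
  direction (-0.5000, -0.8660); cell (2,1); t to first gridline: x 1.6200, y 0.2309 (then +2.0000 / +1.1547)
    (2,0) via y @ 0.2309  # hit
  → r_2 = 0.2309
beam 3: φ=45°, α=285°
  direction (0.2588, -0.9659); cell (2,1); t to first gridline: x 0.7341, y 0.2071 (then +3.8637 / +1.0353)
    (2,0) via y @ 0.2071  # hit
  → r_3 = 0.2071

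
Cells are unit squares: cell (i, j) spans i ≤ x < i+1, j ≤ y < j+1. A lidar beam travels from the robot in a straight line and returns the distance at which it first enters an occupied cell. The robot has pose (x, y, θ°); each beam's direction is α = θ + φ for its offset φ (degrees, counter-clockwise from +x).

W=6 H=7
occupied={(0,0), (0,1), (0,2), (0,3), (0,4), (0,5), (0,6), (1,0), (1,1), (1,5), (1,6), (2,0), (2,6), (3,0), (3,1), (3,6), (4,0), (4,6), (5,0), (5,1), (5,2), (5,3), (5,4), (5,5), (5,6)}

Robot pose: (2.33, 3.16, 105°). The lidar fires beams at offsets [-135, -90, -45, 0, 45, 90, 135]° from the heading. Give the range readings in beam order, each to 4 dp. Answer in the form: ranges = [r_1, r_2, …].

beam 1: φ=-135°, α=330°
  dir = (cos 330°, sin 330°) = (0.8660, -0.5000); from cell (2,3)
  next x-line at t=0.7736, next y-line at t=0.3200; Δt_x=1.1547, Δt_y=2.0000
    y: enter (2,2) at t=0.3200
    x: enter (3,2) at t=0.7736
    x: enter (4,2) at t=1.9283
    y: enter (4,1) at t=2.3200
    x: enter (5,1) at t=3.0831 ← occupied
  → r_1 = 3.0831
beam 2: φ=-90°, α=15°
  dir = (cos 15°, sin 15°) = (0.9659, 0.2588); from cell (2,3)
  next x-line at t=0.6936, next y-line at t=3.2455; Δt_x=1.0353, Δt_y=3.8637
    x: enter (3,3) at t=0.6936
    x: enter (4,3) at t=1.7289
    x: enter (5,3) at t=2.7642 ← occupied
  → r_2 = 2.7642
beam 3: φ=-45°, α=60°
  dir = (cos 60°, sin 60°) = (0.5000, 0.8660); from cell (2,3)
  next x-line at t=1.3400, next y-line at t=0.9699; Δt_x=2.0000, Δt_y=1.1547
    y: enter (2,4) at t=0.9699
    x: enter (3,4) at t=1.3400
    y: enter (3,5) at t=2.1246
    y: enter (3,6) at t=3.2793 ← occupied
  → r_3 = 3.2793
beam 4: φ=0°, α=105°
  dir = (cos 105°, sin 105°) = (-0.2588, 0.9659); from cell (2,3)
  next x-line at t=1.2750, next y-line at t=0.8696; Δt_x=3.8637, Δt_y=1.0353
    y: enter (2,4) at t=0.8696
    x: enter (1,4) at t=1.2750
    y: enter (1,5) at t=1.9049 ← occupied
  → r_4 = 1.9049
beam 5: φ=45°, α=150°
  dir = (cos 150°, sin 150°) = (-0.8660, 0.5000); from cell (2,3)
  next x-line at t=0.3811, next y-line at t=1.6800; Δt_x=1.1547, Δt_y=2.0000
    x: enter (1,3) at t=0.3811
    x: enter (0,3) at t=1.5358 ← occupied
  → r_5 = 1.5358
beam 6: φ=90°, α=195°
  dir = (cos 195°, sin 195°) = (-0.9659, -0.2588); from cell (2,3)
  next x-line at t=0.3416, next y-line at t=0.6182; Δt_x=1.0353, Δt_y=3.8637
    x: enter (1,3) at t=0.3416
    y: enter (1,2) at t=0.6182
    x: enter (0,2) at t=1.3769 ← occupied
  → r_6 = 1.3769
beam 7: φ=135°, α=240°
  dir = (cos 240°, sin 240°) = (-0.5000, -0.8660); from cell (2,3)
  next x-line at t=0.6600, next y-line at t=0.1848; Δt_x=2.0000, Δt_y=1.1547
    y: enter (2,2) at t=0.1848
    x: enter (1,2) at t=0.6600
    y: enter (1,1) at t=1.3395 ← occupied
  → r_7 = 1.3395

ranges = [3.0831, 2.7642, 3.2793, 1.9049, 1.5358, 1.3769, 1.3395]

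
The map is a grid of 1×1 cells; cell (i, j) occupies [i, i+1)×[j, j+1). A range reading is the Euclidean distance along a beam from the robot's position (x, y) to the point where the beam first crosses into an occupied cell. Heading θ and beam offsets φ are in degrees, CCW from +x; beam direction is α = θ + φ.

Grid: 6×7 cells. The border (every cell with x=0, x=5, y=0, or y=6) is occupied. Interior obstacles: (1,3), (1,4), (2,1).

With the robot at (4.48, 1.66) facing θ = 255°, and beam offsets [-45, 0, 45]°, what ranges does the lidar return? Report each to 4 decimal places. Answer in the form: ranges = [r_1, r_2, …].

ranges = [1.3200, 0.6833, 0.7621]

beam 1: φ=-45°, α=210°
  cosα=-0.8660 sinα=-0.5000 | (4,1) | tMaxX 0.5543 tMaxY 1.3200 | tΔX 1.1547 tΔY 2.0000
    t=0.5543 [x] (3,1)
    t=1.3200 [y] (3,0) — stop
  → r_1 = 1.3200
beam 2: φ=0°, α=255°
  cosα=-0.2588 sinα=-0.9659 | (4,1) | tMaxX 1.8546 tMaxY 0.6833 | tΔX 3.8637 tΔY 1.0353
    t=0.6833 [y] (4,0) — stop
  → r_2 = 0.6833
beam 3: φ=45°, α=300°
  cosα=0.5000 sinα=-0.8660 | (4,1) | tMaxX 1.0400 tMaxY 0.7621 | tΔX 2.0000 tΔY 1.1547
    t=0.7621 [y] (4,0) — stop
  → r_3 = 0.7621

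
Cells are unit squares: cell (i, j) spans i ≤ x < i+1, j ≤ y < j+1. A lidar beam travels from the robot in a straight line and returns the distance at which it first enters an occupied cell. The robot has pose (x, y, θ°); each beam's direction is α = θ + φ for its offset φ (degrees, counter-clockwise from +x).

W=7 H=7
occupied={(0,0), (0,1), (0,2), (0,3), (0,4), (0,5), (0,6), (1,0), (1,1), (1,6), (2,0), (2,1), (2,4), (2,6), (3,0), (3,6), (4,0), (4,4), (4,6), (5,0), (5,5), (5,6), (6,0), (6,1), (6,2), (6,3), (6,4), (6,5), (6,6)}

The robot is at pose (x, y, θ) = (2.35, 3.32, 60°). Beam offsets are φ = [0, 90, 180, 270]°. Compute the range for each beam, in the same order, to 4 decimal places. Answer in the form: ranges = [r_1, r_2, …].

beam 1: φ=0°, α=60°
  cosα=0.5000 sinα=0.8660 | (2,3) | tMaxX 1.3000 tMaxY 0.7852 | tΔX 2.0000 tΔY 1.1547
    t=0.7852 [y] (2,4) — stop
  → r_1 = 0.7852
beam 2: φ=90°, α=150°
  cosα=-0.8660 sinα=0.5000 | (2,3) | tMaxX 0.4041 tMaxY 1.3600 | tΔX 1.1547 tΔY 2.0000
    t=0.4041 [x] (1,3)
    t=1.3600 [y] (1,4)
    t=1.5588 [x] (0,4) — stop
  → r_2 = 1.5588
beam 3: φ=180°, α=240°
  cosα=-0.5000 sinα=-0.8660 | (2,3) | tMaxX 0.7000 tMaxY 0.3695 | tΔX 2.0000 tΔY 1.1547
    t=0.3695 [y] (2,2)
    t=0.7000 [x] (1,2)
    t=1.5242 [y] (1,1) — stop
  → r_3 = 1.5242
beam 4: φ=270°, α=330°
  cosα=0.8660 sinα=-0.5000 | (2,3) | tMaxX 0.7506 tMaxY 0.6400 | tΔX 1.1547 tΔY 2.0000
    t=0.6400 [y] (2,2)
    t=0.7506 [x] (3,2)
    t=1.9053 [x] (4,2)
    t=2.6400 [y] (4,1)
    t=3.0600 [x] (5,1)
    t=4.2147 [x] (6,1) — stop
  → r_4 = 4.2147

ranges = [0.7852, 1.5588, 1.5242, 4.2147]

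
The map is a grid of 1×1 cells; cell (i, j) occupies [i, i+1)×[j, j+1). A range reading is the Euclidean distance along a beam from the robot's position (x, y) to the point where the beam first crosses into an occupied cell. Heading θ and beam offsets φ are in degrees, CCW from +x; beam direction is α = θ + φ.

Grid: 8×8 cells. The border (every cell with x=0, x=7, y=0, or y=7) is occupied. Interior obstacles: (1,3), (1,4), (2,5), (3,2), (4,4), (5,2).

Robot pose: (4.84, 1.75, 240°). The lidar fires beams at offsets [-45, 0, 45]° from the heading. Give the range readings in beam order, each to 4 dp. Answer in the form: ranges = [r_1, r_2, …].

ranges = [2.8978, 0.8660, 0.7765]

beam 1: φ=-45°, α=195°
  dir = (cos 195°, sin 195°) = (-0.9659, -0.2588); from cell (4,1)
  next x-line at t=0.8696, next y-line at t=2.8978; Δt_x=1.0353, Δt_y=3.8637
    x: enter (3,1) at t=0.8696
    x: enter (2,1) at t=1.9049
    y: enter (2,0) at t=2.8978 ← occupied
  → r_1 = 2.8978
beam 2: φ=0°, α=240°
  dir = (cos 240°, sin 240°) = (-0.5000, -0.8660); from cell (4,1)
  next x-line at t=1.6800, next y-line at t=0.8660; Δt_x=2.0000, Δt_y=1.1547
    y: enter (4,0) at t=0.8660 ← occupied
  → r_2 = 0.8660
beam 3: φ=45°, α=285°
  dir = (cos 285°, sin 285°) = (0.2588, -0.9659); from cell (4,1)
  next x-line at t=0.6182, next y-line at t=0.7765; Δt_x=3.8637, Δt_y=1.0353
    x: enter (5,1) at t=0.6182
    y: enter (5,0) at t=0.7765 ← occupied
  → r_3 = 0.7765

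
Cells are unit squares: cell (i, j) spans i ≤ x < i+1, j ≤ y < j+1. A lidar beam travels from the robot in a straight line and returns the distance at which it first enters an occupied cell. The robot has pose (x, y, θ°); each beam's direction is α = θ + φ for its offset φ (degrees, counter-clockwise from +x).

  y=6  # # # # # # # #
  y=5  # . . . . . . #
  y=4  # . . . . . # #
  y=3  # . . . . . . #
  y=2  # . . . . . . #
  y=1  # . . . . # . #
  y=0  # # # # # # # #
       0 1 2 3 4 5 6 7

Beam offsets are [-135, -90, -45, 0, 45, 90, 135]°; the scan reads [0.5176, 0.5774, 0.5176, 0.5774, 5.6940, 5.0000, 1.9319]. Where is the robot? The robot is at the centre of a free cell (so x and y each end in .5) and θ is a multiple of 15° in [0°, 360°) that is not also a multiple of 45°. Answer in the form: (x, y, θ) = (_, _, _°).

The pose lattice has 28·16 = 448 candidates. Test each by forward raycasting.
  (6.5, 5.5, 345°): beam 1 = 6.3509 ≠ 0.5176 ✗
  (5.5, 3.5, 195°): beam 1 = 1.0000 ≠ 0.5176 ✗
  (2.5, 4.5, 345°): beam 1 = 1.7321 ≠ 0.5176 ✗
  (5.5, 2.5, 210°): beam 1 = 1.9319 ≠ 0.5176 ✗
  …
  (6.5, 3.5, 120°): r_1=0.5176, r_2=0.5774, r_3=0.5176, r_4=0.5774, r_5=5.6940, r_6=5.0000, r_7=1.9319 — all match ✓
No second candidate reproduces the full scan.

(x, y, θ) = (6.5, 3.5, 120°)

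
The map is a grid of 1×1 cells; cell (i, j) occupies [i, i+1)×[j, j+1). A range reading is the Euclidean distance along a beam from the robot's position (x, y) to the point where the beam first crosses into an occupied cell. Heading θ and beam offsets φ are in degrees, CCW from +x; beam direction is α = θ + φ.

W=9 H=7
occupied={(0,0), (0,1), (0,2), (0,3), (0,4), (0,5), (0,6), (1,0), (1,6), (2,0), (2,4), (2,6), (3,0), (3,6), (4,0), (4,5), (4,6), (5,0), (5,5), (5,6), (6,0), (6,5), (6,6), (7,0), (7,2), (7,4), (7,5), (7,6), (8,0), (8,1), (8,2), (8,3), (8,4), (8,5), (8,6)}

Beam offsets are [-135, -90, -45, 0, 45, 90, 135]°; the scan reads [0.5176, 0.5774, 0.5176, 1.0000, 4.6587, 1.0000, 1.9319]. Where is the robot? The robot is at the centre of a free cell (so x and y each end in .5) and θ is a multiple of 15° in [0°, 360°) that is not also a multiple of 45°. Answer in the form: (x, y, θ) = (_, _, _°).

The pose lattice has 28·16 = 448 candidates. Test each by forward raycasting.
  (1.5, 3.5, 255°): beam 1 = 1.0000 ≠ 0.5176 ✗
  (2.5, 3.5, 300°): beam 1 = 1.5529 ≠ 0.5176 ✗
  (3.5, 1.5, 195°): beam 1 = 4.0415 ≠ 0.5176 ✗
  (4.5, 3.5, 255°): beam 1 = 2.8868 ≠ 0.5176 ✗
  …
  (1.5, 5.5, 240°): r_1=0.5176, r_2=0.5774, r_3=0.5176, r_4=1.0000, r_5=4.6587, r_6=1.0000, r_7=1.9319 — all match ✓
No second candidate reproduces the full scan.

(x, y, θ) = (1.5, 5.5, 240°)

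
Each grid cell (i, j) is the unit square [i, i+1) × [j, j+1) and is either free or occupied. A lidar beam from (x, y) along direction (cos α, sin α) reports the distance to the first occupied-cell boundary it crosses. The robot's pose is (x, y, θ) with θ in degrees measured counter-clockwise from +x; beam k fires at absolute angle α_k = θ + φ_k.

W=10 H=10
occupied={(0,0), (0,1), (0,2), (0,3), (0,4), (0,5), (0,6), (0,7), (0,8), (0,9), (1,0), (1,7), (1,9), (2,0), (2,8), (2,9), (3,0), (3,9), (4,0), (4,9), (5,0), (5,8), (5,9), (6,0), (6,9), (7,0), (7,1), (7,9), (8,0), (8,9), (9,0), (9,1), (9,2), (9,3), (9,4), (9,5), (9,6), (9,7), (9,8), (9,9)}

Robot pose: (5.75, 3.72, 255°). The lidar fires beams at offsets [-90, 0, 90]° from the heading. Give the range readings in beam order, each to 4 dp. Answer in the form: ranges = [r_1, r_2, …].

beam 1: φ=-90°, α=165°
  cosα=-0.9659 sinα=0.2588 | (5,3) | tMaxX 0.7765 tMaxY 1.0818 | tΔX 1.0353 tΔY 3.8637
    t=0.7765 [x] (4,3)
    t=1.0818 [y] (4,4)
    t=1.8117 [x] (3,4)
    t=2.8470 [x] (2,4)
    t=3.8823 [x] (1,4)
    t=4.9176 [x] (0,4) — stop
  → r_1 = 4.9176
beam 2: φ=0°, α=255°
  cosα=-0.2588 sinα=-0.9659 | (5,3) | tMaxX 2.8978 tMaxY 0.7454 | tΔX 3.8637 tΔY 1.0353
    t=0.7454 [y] (5,2)
    t=1.7807 [y] (5,1)
    t=2.8160 [y] (5,0) — stop
  → r_2 = 2.8160
beam 3: φ=90°, α=345°
  cosα=0.9659 sinα=-0.2588 | (5,3) | tMaxX 0.2588 tMaxY 2.7819 | tΔX 1.0353 tΔY 3.8637
    t=0.2588 [x] (6,3)
    t=1.2941 [x] (7,3)
    t=2.3294 [x] (8,3)
    t=2.7819 [y] (8,2)
    t=3.3646 [x] (9,2) — stop
  → r_3 = 3.3646

ranges = [4.9176, 2.8160, 3.3646]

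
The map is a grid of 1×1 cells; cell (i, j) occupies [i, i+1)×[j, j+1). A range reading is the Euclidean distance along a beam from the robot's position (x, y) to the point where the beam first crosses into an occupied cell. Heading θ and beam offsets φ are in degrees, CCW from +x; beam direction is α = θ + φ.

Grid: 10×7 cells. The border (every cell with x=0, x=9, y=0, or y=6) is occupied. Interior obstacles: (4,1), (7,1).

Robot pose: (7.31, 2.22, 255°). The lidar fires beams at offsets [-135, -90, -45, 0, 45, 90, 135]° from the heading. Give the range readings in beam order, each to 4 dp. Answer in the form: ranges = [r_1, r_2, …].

beam 1: φ=-135°, α=120°
  d=(-0.5000,0.8660)  start (7,2)  tX=0.6200 tY=0.9007  stride 1/|dx|=2.0000 1/|dy|=1.1547
    cross x-line → (6,2), t=0.6200
    cross y-line → (6,3), t=0.9007
    cross y-line → (6,4), t=2.0554
    cross x-line → (5,4), t=2.6200
    cross y-line → (5,5), t=3.2101
    cross y-line → (5,6), t=4.3648 (wall)
  → r_1 = 4.3648
beam 2: φ=-90°, α=165°
  d=(-0.9659,0.2588)  start (7,2)  tX=0.3209 tY=3.0137  stride 1/|dx|=1.0353 1/|dy|=3.8637
    cross x-line → (6,2), t=0.3209
    cross x-line → (5,2), t=1.3562
    cross x-line → (4,2), t=2.3915
    cross y-line → (4,3), t=3.0137
    cross x-line → (3,3), t=3.4268
    cross x-line → (2,3), t=4.4620
    cross x-line → (1,3), t=5.4973
    cross x-line → (0,3), t=6.5326 (wall)
  → r_2 = 6.5326
beam 3: φ=-45°, α=210°
  d=(-0.8660,-0.5000)  start (7,2)  tX=0.3580 tY=0.4400  stride 1/|dx|=1.1547 1/|dy|=2.0000
    cross x-line → (6,2), t=0.3580
    cross y-line → (6,1), t=0.4400
    cross x-line → (5,1), t=1.5127
    cross y-line → (5,0), t=2.4400 (wall)
  → r_3 = 2.4400
beam 4: φ=0°, α=255°
  d=(-0.2588,-0.9659)  start (7,2)  tX=1.1977 tY=0.2278  stride 1/|dx|=3.8637 1/|dy|=1.0353
    cross y-line → (7,1), t=0.2278 (wall)
  → r_4 = 0.2278
beam 5: φ=45°, α=300°
  d=(0.5000,-0.8660)  start (7,2)  tX=1.3800 tY=0.2540  stride 1/|dx|=2.0000 1/|dy|=1.1547
    cross y-line → (7,1), t=0.2540 (wall)
  → r_5 = 0.2540
beam 6: φ=90°, α=345°
  d=(0.9659,-0.2588)  start (7,2)  tX=0.7143 tY=0.8500  stride 1/|dx|=1.0353 1/|dy|=3.8637
    cross x-line → (8,2), t=0.7143
    cross y-line → (8,1), t=0.8500
    cross x-line → (9,1), t=1.7496 (wall)
  → r_6 = 1.7496
beam 7: φ=135°, α=30°
  d=(0.8660,0.5000)  start (7,2)  tX=0.7967 tY=1.5600  stride 1/|dx|=1.1547 1/|dy|=2.0000
    cross x-line → (8,2), t=0.7967
    cross y-line → (8,3), t=1.5600
    cross x-line → (9,3), t=1.9514 (wall)
  → r_7 = 1.9514

ranges = [4.3648, 6.5326, 2.4400, 0.2278, 0.2540, 1.7496, 1.9514]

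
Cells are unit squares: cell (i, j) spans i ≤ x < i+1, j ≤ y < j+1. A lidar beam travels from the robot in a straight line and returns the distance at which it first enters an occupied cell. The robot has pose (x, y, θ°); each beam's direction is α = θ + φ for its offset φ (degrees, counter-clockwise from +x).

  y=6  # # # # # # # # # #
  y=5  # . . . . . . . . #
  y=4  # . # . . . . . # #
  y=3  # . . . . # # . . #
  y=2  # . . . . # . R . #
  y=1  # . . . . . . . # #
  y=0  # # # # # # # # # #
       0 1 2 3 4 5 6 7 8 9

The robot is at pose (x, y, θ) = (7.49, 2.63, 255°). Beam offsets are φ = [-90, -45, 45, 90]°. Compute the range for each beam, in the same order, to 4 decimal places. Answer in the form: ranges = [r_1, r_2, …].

beam 1: φ=-90°, α=165°
  cosα=-0.9659 sinα=0.2588 | (7,2) | tMaxX 0.5073 tMaxY 1.4296 | tΔX 1.0353 tΔY 3.8637
    t=0.5073 [x] (6,2)
    t=1.4296 [y] (6,3) — stop
  → r_1 = 1.4296
beam 2: φ=-45°, α=210°
  cosα=-0.8660 sinα=-0.5000 | (7,2) | tMaxX 0.5658 tMaxY 1.2600 | tΔX 1.1547 tΔY 2.0000
    t=0.5658 [x] (6,2)
    t=1.2600 [y] (6,1)
    t=1.7205 [x] (5,1)
    t=2.8752 [x] (4,1)
    t=3.2600 [y] (4,0) — stop
  → r_2 = 3.2600
beam 3: φ=45°, α=300°
  cosα=0.5000 sinα=-0.8660 | (7,2) | tMaxX 1.0200 tMaxY 0.7275 | tΔX 2.0000 tΔY 1.1547
    t=0.7275 [y] (7,1)
    t=1.0200 [x] (8,1) — stop
  → r_3 = 1.0200
beam 4: φ=90°, α=345°
  cosα=0.9659 sinα=-0.2588 | (7,2) | tMaxX 0.5280 tMaxY 2.4341 | tΔX 1.0353 tΔY 3.8637
    t=0.5280 [x] (8,2)
    t=1.5633 [x] (9,2) — stop
  → r_4 = 1.5633

ranges = [1.4296, 3.2600, 1.0200, 1.5633]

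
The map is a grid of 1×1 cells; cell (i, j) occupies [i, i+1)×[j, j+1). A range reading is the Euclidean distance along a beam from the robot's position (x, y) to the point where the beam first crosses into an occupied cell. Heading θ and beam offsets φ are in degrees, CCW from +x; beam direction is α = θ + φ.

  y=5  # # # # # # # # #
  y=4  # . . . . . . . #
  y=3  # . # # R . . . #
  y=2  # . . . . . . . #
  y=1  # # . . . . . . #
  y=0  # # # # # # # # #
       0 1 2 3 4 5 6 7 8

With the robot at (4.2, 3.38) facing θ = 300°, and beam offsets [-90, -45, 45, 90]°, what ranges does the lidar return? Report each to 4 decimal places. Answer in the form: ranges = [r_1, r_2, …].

ranges = [0.2309, 2.4640, 3.9340, 3.2400]

beam 1: φ=-90°, α=210°
  cosα=-0.8660 sinα=-0.5000 | (4,3) | tMaxX 0.2309 tMaxY 0.7600 | tΔX 1.1547 tΔY 2.0000
    t=0.2309 [x] (3,3) — stop
  → r_1 = 0.2309
beam 2: φ=-45°, α=255°
  cosα=-0.2588 sinα=-0.9659 | (4,3) | tMaxX 0.7727 tMaxY 0.3934 | tΔX 3.8637 tΔY 1.0353
    t=0.3934 [y] (4,2)
    t=0.7727 [x] (3,2)
    t=1.4287 [y] (3,1)
    t=2.4640 [y] (3,0) — stop
  → r_2 = 2.4640
beam 3: φ=45°, α=345°
  cosα=0.9659 sinα=-0.2588 | (4,3) | tMaxX 0.8282 tMaxY 1.4682 | tΔX 1.0353 tΔY 3.8637
    t=0.8282 [x] (5,3)
    t=1.4682 [y] (5,2)
    t=1.8635 [x] (6,2)
    t=2.8988 [x] (7,2)
    t=3.9340 [x] (8,2) — stop
  → r_3 = 3.9340
beam 4: φ=90°, α=30°
  cosα=0.8660 sinα=0.5000 | (4,3) | tMaxX 0.9238 tMaxY 1.2400 | tΔX 1.1547 tΔY 2.0000
    t=0.9238 [x] (5,3)
    t=1.2400 [y] (5,4)
    t=2.0785 [x] (6,4)
    t=3.2332 [x] (7,4)
    t=3.2400 [y] (7,5) — stop
  → r_4 = 3.2400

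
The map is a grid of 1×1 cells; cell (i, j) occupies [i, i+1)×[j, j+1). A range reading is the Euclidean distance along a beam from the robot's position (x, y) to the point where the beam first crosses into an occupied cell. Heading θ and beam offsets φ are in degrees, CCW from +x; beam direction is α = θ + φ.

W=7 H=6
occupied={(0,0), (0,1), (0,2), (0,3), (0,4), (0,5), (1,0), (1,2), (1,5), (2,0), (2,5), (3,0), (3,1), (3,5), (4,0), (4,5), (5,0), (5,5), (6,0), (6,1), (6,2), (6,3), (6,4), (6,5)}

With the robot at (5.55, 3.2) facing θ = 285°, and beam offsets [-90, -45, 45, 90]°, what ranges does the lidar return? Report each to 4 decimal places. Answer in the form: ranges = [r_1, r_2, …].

beam 1: φ=-90°, α=195°
  direction (-0.9659, -0.2588); cell (5,3); t to first gridline: x 0.5694, y 0.7727 (then +1.0353 / +3.8637)
    (4,3) via x @ 0.5694
    (4,2) via y @ 0.7727
    (3,2) via x @ 1.6047
    (2,2) via x @ 2.6400
    (1,2) via x @ 3.6752  # hit
  → r_1 = 3.6752
beam 2: φ=-45°, α=240°
  direction (-0.5000, -0.8660); cell (5,3); t to first gridline: x 1.1000, y 0.2309 (then +2.0000 / +1.1547)
    (5,2) via y @ 0.2309
    (4,2) via x @ 1.1000
    (4,1) via y @ 1.3856
    (4,0) via y @ 2.5403  # hit
  → r_2 = 2.5403
beam 3: φ=45°, α=330°
  direction (0.8660, -0.5000); cell (5,3); t to first gridline: x 0.5196, y 0.4000 (then +1.1547 / +2.0000)
    (5,2) via y @ 0.4000
    (6,2) via x @ 0.5196  # hit
  → r_3 = 0.5196
beam 4: φ=90°, α=15°
  direction (0.9659, 0.2588); cell (5,3); t to first gridline: x 0.4659, y 3.0910 (then +1.0353 / +3.8637)
    (6,3) via x @ 0.4659  # hit
  → r_4 = 0.4659

ranges = [3.6752, 2.5403, 0.5196, 0.4659]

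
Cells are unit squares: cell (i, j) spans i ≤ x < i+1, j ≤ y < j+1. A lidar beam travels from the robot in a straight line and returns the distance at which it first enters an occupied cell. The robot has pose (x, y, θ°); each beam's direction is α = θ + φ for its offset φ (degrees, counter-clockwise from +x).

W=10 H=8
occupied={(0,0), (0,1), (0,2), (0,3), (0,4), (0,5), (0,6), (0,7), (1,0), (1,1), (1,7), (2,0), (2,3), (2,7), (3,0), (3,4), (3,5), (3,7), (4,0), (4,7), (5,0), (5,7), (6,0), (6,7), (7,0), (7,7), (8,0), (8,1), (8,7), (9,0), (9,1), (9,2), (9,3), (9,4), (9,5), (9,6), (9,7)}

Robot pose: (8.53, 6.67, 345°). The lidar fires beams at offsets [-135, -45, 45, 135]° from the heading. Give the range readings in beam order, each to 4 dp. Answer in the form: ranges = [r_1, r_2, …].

beam 1: φ=-135°, α=210°
  direction (-0.8660, -0.5000); cell (8,6); t to first gridline: x 0.6120, y 1.3400 (then +1.1547 / +2.0000)
    (7,6) via x @ 0.6120
    (7,5) via y @ 1.3400
    (6,5) via x @ 1.7667
    (5,5) via x @ 2.9214
    (5,4) via y @ 3.3400
    (4,4) via x @ 4.0761
    (3,4) via x @ 5.2308  # hit
  → r_1 = 5.2308
beam 2: φ=-45°, α=300°
  direction (0.5000, -0.8660); cell (8,6); t to first gridline: x 0.9400, y 0.7736 (then +2.0000 / +1.1547)
    (8,5) via y @ 0.7736
    (9,5) via x @ 0.9400  # hit
  → r_2 = 0.9400
beam 3: φ=45°, α=30°
  direction (0.8660, 0.5000); cell (8,6); t to first gridline: x 0.5427, y 0.6600 (then +1.1547 / +2.0000)
    (9,6) via x @ 0.5427  # hit
  → r_3 = 0.5427
beam 4: φ=135°, α=120°
  direction (-0.5000, 0.8660); cell (8,6); t to first gridline: x 1.0600, y 0.3811 (then +2.0000 / +1.1547)
    (8,7) via y @ 0.3811  # hit
  → r_4 = 0.3811

ranges = [5.2308, 0.9400, 0.5427, 0.3811]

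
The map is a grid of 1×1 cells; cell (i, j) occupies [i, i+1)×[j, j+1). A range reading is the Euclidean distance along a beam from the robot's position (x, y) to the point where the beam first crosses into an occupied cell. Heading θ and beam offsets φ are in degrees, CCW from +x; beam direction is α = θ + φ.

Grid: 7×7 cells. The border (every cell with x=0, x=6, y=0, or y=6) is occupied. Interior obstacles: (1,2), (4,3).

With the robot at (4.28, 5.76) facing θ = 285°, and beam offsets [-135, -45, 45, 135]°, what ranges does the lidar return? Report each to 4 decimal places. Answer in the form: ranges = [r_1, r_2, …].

ranges = [0.4800, 5.4964, 1.9861, 0.2771]

beam 1: φ=-135°, α=150°
  dir = (cos 150°, sin 150°) = (-0.8660, 0.5000); from cell (4,5)
  next x-line at t=0.3233, next y-line at t=0.4800; Δt_x=1.1547, Δt_y=2.0000
    x: enter (3,5) at t=0.3233
    y: enter (3,6) at t=0.4800 ← occupied
  → r_1 = 0.4800
beam 2: φ=-45°, α=240°
  dir = (cos 240°, sin 240°) = (-0.5000, -0.8660); from cell (4,5)
  next x-line at t=0.5600, next y-line at t=0.8776; Δt_x=2.0000, Δt_y=1.1547
    x: enter (3,5) at t=0.5600
    y: enter (3,4) at t=0.8776
    y: enter (3,3) at t=2.0323
    x: enter (2,3) at t=2.5600
    y: enter (2,2) at t=3.1870
    y: enter (2,1) at t=4.3417
    x: enter (1,1) at t=4.5600
    y: enter (1,0) at t=5.4964 ← occupied
  → r_2 = 5.4964
beam 3: φ=45°, α=330°
  dir = (cos 330°, sin 330°) = (0.8660, -0.5000); from cell (4,5)
  next x-line at t=0.8314, next y-line at t=1.5200; Δt_x=1.1547, Δt_y=2.0000
    x: enter (5,5) at t=0.8314
    y: enter (5,4) at t=1.5200
    x: enter (6,4) at t=1.9861 ← occupied
  → r_3 = 1.9861
beam 4: φ=135°, α=60°
  dir = (cos 60°, sin 60°) = (0.5000, 0.8660); from cell (4,5)
  next x-line at t=1.4400, next y-line at t=0.2771; Δt_x=2.0000, Δt_y=1.1547
    y: enter (4,6) at t=0.2771 ← occupied
  → r_4 = 0.2771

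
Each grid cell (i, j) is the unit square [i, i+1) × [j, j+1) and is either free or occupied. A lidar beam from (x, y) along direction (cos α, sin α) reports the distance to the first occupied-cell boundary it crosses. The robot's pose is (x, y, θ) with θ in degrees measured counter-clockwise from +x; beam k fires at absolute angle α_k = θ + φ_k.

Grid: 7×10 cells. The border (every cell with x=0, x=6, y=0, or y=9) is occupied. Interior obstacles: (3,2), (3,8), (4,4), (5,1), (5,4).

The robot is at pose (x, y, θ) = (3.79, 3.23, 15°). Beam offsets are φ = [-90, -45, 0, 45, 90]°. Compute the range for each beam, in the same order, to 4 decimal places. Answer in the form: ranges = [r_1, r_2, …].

ranges = [0.2381, 2.4600, 2.2880, 0.8891, 5.9735]

beam 1: φ=-90°, α=285°
  d=(0.2588,-0.9659)  start (3,3)  tX=0.8114 tY=0.2381  stride 1/|dx|=3.8637 1/|dy|=1.0353
    cross y-line → (3,2), t=0.2381 (wall)
  → r_1 = 0.2381
beam 2: φ=-45°, α=330°
  d=(0.8660,-0.5000)  start (3,3)  tX=0.2425 tY=0.4600  stride 1/|dx|=1.1547 1/|dy|=2.0000
    cross x-line → (4,3), t=0.2425
    cross y-line → (4,2), t=0.4600
    cross x-line → (5,2), t=1.3972
    cross y-line → (5,1), t=2.4600 (wall)
  → r_2 = 2.4600
beam 3: φ=0°, α=15°
  d=(0.9659,0.2588)  start (3,3)  tX=0.2174 tY=2.9751  stride 1/|dx|=1.0353 1/|dy|=3.8637
    cross x-line → (4,3), t=0.2174
    cross x-line → (5,3), t=1.2527
    cross x-line → (6,3), t=2.2880 (wall)
  → r_3 = 2.2880
beam 4: φ=45°, α=60°
  d=(0.5000,0.8660)  start (3,3)  tX=0.4200 tY=0.8891  stride 1/|dx|=2.0000 1/|dy|=1.1547
    cross x-line → (4,3), t=0.4200
    cross y-line → (4,4), t=0.8891 (wall)
  → r_4 = 0.8891
beam 5: φ=90°, α=105°
  d=(-0.2588,0.9659)  start (3,3)  tX=3.0523 tY=0.7972  stride 1/|dx|=3.8637 1/|dy|=1.0353
    cross y-line → (3,4), t=0.7972
    cross y-line → (3,5), t=1.8324
    cross y-line → (3,6), t=2.8677
    cross x-line → (2,6), t=3.0523
    cross y-line → (2,7), t=3.9030
    cross y-line → (2,8), t=4.9383
    cross y-line → (2,9), t=5.9735 (wall)
  → r_5 = 5.9735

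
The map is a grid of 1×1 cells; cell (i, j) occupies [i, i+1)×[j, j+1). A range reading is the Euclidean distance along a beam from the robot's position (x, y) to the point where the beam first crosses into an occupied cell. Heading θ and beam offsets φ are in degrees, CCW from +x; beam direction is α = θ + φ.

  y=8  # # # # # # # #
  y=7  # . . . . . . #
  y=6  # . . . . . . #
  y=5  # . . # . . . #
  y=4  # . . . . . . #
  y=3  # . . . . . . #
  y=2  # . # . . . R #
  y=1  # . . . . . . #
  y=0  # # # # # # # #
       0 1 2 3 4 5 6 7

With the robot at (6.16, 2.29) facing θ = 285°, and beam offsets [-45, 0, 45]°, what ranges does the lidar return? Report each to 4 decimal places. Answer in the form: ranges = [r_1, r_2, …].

beam 1: φ=-45°, α=240°
  cosα=-0.5000 sinα=-0.8660 | (6,2) | tMaxX 0.3200 tMaxY 0.3349 | tΔX 2.0000 tΔY 1.1547
    t=0.3200 [x] (5,2)
    t=0.3349 [y] (5,1)
    t=1.4896 [y] (5,0) — stop
  → r_1 = 1.4896
beam 2: φ=0°, α=285°
  cosα=0.2588 sinα=-0.9659 | (6,2) | tMaxX 3.2455 tMaxY 0.3002 | tΔX 3.8637 tΔY 1.0353
    t=0.3002 [y] (6,1)
    t=1.3355 [y] (6,0) — stop
  → r_2 = 1.3355
beam 3: φ=45°, α=330°
  cosα=0.8660 sinα=-0.5000 | (6,2) | tMaxX 0.9699 tMaxY 0.5800 | tΔX 1.1547 tΔY 2.0000
    t=0.5800 [y] (6,1)
    t=0.9699 [x] (7,1) — stop
  → r_3 = 0.9699

ranges = [1.4896, 1.3355, 0.9699]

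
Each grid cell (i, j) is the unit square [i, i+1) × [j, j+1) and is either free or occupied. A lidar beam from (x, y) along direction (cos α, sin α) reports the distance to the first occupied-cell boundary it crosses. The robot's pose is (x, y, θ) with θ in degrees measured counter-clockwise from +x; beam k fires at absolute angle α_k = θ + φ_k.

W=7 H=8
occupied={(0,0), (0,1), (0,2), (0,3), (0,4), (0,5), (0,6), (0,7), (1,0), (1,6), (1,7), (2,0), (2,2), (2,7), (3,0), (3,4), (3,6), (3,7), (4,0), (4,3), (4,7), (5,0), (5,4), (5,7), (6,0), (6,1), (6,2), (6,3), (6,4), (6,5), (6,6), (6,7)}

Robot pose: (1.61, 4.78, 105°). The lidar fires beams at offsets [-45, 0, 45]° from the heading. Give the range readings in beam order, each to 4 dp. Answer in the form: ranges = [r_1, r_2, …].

ranges = [2.5634, 1.2630, 0.7044]

beam 1: φ=-45°, α=60°
  dir = (cos 60°, sin 60°) = (0.5000, 0.8660); from cell (1,4)
  next x-line at t=0.7800, next y-line at t=0.2540; Δt_x=2.0000, Δt_y=1.1547
    y: enter (1,5) at t=0.2540
    x: enter (2,5) at t=0.7800
    y: enter (2,6) at t=1.4087
    y: enter (2,7) at t=2.5634 ← occupied
  → r_1 = 2.5634
beam 2: φ=0°, α=105°
  dir = (cos 105°, sin 105°) = (-0.2588, 0.9659); from cell (1,4)
  next x-line at t=2.3569, next y-line at t=0.2278; Δt_x=3.8637, Δt_y=1.0353
    y: enter (1,5) at t=0.2278
    y: enter (1,6) at t=1.2630 ← occupied
  → r_2 = 1.2630
beam 3: φ=45°, α=150°
  dir = (cos 150°, sin 150°) = (-0.8660, 0.5000); from cell (1,4)
  next x-line at t=0.7044, next y-line at t=0.4400; Δt_x=1.1547, Δt_y=2.0000
    y: enter (1,5) at t=0.4400
    x: enter (0,5) at t=0.7044 ← occupied
  → r_3 = 0.7044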